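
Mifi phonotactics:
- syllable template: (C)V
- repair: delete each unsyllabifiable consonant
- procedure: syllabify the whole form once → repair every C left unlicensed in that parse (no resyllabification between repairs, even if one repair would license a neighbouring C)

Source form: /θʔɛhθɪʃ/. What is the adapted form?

Under (C)V, the unsyllabifiable consonants are /θ/, /h/, /ʃ/ (no codas are permitted; onsets are limited to one consonant).
Deletion applies to /θ/, /h/, /ʃ/.

ʔɛθɪ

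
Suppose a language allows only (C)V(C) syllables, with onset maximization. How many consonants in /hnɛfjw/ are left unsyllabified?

The consonants /h/, /j/, /w/ cannot be parsed into a legal (C)V(C) syllable (at most one coda consonant is licensed; onsets are limited to one consonant).

3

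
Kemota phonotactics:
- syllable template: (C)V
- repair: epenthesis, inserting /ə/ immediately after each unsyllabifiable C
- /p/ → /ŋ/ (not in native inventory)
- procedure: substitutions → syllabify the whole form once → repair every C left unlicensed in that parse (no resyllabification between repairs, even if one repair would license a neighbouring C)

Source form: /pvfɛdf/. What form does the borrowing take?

ŋəvəfɛdəfə

Substitution: /p/ → /ŋ/, giving /ŋvfɛdf/.
Syllabifying with onset maximization leaves /ŋ/, /v/, /d/, /f/ stranded (no codas are permitted; onsets are limited to one consonant).
Inserting the epenthetic vowel yields /ŋ/ → /ŋə/, /v/ → /və/, /d/ → /də/, /f/ → /fə/.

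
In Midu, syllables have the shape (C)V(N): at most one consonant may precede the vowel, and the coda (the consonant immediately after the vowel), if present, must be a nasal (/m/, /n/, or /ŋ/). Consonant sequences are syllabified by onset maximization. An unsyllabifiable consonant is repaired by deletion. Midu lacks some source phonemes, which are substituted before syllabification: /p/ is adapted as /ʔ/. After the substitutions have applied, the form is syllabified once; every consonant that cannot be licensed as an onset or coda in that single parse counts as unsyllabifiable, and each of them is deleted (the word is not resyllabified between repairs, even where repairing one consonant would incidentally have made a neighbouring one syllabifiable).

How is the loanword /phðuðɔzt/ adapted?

Substitution: /p/ → /ʔ/, giving /ʔhðuðɔzt/.
Under (C)V(N), the unsyllabifiable consonants are /ʔ/, /h/, /z/, /t/ (only a nasal (/m/, /n/, or /ŋ/) is licensed in coda position; onsets are limited to one consonant).
Deleting the stranded consonants removes /ʔ/, /h/, /z/, /t/.

ðuðɔ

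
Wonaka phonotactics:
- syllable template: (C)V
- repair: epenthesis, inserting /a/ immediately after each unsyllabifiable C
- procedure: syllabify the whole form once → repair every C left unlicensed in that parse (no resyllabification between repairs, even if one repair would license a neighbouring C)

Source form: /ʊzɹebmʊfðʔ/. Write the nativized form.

The consonants /z/, /b/, /f/, /ð/, /ʔ/ cannot be parsed into a legal (C)V syllable (no codas are permitted; onsets are limited to one consonant).
Epenthesis after each stranded consonant: /z/ → /za/, /b/ → /ba/, /f/ → /fa/, /ð/ → /ða/, /ʔ/ → /ʔa/.

ʊzaɹebamʊfaðaʔa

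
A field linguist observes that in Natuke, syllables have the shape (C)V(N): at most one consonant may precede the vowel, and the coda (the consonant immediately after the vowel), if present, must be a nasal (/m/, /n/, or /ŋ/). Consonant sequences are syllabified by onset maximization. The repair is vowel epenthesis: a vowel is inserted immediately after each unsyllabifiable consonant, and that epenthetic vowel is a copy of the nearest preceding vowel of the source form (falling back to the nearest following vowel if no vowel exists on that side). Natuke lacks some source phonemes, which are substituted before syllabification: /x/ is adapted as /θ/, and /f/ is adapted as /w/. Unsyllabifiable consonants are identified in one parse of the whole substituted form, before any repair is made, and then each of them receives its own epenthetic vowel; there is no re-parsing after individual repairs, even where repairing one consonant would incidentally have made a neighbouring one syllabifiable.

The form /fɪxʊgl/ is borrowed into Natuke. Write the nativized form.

Substitution: /f/ → /w/, /x/ → /θ/, giving /wɪθʊgl/.
Syllabifying with onset maximization leaves /g/, /l/ stranded (only a nasal (/m/, /n/, or /ŋ/) is licensed in coda position; onsets are limited to one consonant).
Each unlicensed consonant becomes the onset of a new syllable: /g/ → /gʊ/, /l/ → /lʊ/.

wɪθʊgʊlʊ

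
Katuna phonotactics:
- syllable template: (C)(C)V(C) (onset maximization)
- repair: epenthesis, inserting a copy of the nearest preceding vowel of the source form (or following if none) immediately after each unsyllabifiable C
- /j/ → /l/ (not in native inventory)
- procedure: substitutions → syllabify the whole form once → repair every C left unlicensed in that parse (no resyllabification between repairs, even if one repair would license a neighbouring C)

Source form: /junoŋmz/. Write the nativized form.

lunoŋmozo

Substitution: /j/ → /l/, giving /lunoŋmz/.
Syllabifying with onset maximization leaves /m/, /z/ stranded (at most one coda consonant is licensed; onsets may contain at most 2 consonants).
Epenthesis after each stranded consonant: /m/ → /mo/, /z/ → /zo/.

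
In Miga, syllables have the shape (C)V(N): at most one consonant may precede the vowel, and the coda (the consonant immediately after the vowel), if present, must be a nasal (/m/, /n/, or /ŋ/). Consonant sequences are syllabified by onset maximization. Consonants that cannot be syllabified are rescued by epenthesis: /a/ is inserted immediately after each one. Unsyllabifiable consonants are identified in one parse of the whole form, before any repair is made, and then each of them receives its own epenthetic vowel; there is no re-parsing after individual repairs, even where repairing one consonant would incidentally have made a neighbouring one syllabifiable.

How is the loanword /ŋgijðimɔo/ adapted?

ŋagijaðimɔo

The consonants /ŋ/, /j/ cannot be parsed into a legal (C)V(N) syllable (only a nasal (/m/, /n/, or /ŋ/) is licensed in coda position; onsets are limited to one consonant).
Inserting the epenthetic vowel yields /ŋ/ → /ŋa/, /j/ → /ja/.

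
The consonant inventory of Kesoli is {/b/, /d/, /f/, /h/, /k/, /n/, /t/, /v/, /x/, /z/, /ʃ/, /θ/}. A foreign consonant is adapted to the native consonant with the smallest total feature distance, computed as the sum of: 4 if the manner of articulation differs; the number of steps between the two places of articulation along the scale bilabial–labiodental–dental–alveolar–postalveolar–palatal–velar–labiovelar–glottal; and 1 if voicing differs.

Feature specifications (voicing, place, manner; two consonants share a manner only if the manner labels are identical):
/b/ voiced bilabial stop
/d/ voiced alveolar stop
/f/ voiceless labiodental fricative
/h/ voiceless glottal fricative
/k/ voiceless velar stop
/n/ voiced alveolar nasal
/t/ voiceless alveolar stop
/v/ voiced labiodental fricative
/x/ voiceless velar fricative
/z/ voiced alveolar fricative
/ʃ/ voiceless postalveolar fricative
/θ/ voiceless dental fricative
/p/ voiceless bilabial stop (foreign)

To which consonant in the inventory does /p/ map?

b

/b/ is closest: same manner (stop), place distance 0 (bilabial→bilabial), voicing differs (+1); total 1. Next closest is /t/ at distance 3.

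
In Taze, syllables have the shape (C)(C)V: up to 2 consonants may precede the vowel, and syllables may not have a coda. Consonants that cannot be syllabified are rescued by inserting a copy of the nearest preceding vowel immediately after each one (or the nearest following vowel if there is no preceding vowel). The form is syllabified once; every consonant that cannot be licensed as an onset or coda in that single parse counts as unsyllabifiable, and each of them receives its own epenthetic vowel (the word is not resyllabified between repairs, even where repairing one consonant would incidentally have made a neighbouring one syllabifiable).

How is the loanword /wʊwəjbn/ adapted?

wʊwəjəbənə

The consonants /j/, /b/, /n/ cannot be parsed into a legal (C)(C)V syllable (no codas are permitted; onsets may contain at most 2 consonants).
Each unlicensed consonant becomes the onset of a new syllable: /j/ → /jə/, /b/ → /bə/, /n/ → /nə/.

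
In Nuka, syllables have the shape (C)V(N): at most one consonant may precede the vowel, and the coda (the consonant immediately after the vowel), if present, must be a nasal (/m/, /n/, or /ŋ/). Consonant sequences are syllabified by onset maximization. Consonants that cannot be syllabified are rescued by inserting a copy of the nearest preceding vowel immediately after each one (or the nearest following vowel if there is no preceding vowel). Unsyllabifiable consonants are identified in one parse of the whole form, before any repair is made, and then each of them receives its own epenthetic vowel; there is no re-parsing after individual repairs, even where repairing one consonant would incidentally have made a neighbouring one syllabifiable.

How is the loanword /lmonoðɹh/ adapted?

lomonoðoɹoho

The consonants /l/, /ð/, /ɹ/, /h/ cannot be parsed into a legal (C)V(N) syllable (only a nasal (/m/, /n/, or /ŋ/) is licensed in coda position; onsets are limited to one consonant).
Each unlicensed consonant becomes the onset of a new syllable: /l/ → /lo/, /ð/ → /ðo/, /ɹ/ → /ɹo/, /h/ → /ho/.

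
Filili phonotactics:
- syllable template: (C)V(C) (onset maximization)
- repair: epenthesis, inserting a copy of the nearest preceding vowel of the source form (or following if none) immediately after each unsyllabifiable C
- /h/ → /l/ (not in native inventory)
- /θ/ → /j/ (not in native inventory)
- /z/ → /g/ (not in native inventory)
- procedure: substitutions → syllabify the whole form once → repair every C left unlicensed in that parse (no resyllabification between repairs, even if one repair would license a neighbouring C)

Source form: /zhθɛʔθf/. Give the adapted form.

Substitution: /z/ → /g/, /h/ → /l/, /θ/ → /j/, giving /gljɛʔjf/.
Syllabifying with onset maximization leaves /g/, /l/, /j/, /f/ stranded (at most one coda consonant is licensed; onsets are limited to one consonant).
Epenthesis after each stranded consonant: /g/ → /gɛ/, /l/ → /lɛ/, /j/ → /jɛ/, /f/ → /fɛ/.

gɛlɛjɛʔjɛfɛ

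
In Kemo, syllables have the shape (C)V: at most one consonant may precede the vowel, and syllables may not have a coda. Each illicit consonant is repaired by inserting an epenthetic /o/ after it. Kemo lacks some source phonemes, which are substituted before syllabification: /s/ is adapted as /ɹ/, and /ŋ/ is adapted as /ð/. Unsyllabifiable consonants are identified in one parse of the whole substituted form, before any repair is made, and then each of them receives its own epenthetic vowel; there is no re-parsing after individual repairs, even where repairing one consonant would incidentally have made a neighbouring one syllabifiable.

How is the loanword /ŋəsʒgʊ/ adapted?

Substitution: /ŋ/ → /ð/, /s/ → /ɹ/, giving /ðəɹʒgʊ/.
Under (C)V, the unsyllabifiable consonants are /ɹ/, /ʒ/ (no codas are permitted; onsets are limited to one consonant).
Epenthesis after each stranded consonant: /ɹ/ → /ɹo/, /ʒ/ → /ʒo/.

ðəɹoʒogʊ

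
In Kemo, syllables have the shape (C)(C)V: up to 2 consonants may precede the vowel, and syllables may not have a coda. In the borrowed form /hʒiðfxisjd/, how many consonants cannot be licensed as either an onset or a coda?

4

Under (C)(C)V, the unsyllabifiable consonants are /ð/, /s/, /j/, /d/ (no codas are permitted; onsets may contain at most 2 consonants).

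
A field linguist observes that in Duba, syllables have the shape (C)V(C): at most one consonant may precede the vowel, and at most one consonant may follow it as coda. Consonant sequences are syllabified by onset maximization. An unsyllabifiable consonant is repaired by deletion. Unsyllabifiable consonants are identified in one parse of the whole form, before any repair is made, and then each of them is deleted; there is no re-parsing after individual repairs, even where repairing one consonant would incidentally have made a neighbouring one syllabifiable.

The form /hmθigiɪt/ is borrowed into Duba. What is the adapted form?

θigiɪt

Under (C)V(C), the unsyllabifiable consonants are /h/, /m/ (at most one coda consonant is licensed; onsets are limited to one consonant).
Deleting the stranded consonants removes /h/, /m/.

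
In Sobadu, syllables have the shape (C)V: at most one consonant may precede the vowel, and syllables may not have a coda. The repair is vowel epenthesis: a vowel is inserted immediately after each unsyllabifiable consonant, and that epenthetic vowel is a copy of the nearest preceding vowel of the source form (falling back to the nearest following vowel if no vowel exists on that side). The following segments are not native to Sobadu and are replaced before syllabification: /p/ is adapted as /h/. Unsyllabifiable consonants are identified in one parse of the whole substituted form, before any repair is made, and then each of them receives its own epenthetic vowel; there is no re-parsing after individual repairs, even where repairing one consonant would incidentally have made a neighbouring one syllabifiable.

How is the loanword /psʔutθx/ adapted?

Substitution: /p/ → /h/, giving /hsʔutθx/.
The consonants /h/, /s/, /t/, /θ/, /x/ cannot be parsed into a legal (C)V syllable (no codas are permitted; onsets are limited to one consonant).
Epenthesis after each stranded consonant: /h/ → /hu/, /s/ → /su/, /t/ → /tu/, /θ/ → /θu/, /x/ → /xu/.

husuʔutuθuxu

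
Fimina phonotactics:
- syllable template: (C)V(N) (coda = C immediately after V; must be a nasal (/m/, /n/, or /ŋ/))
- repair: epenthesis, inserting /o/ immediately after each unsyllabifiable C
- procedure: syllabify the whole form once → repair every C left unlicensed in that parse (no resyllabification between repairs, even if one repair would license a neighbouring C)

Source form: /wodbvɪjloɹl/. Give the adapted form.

Syllabifying with onset maximization leaves /d/, /b/, /j/, /ɹ/, /l/ stranded (only a nasal (/m/, /n/, or /ŋ/) is licensed in coda position; onsets are limited to one consonant).
Inserting the epenthetic vowel yields /d/ → /do/, /b/ → /bo/, /j/ → /jo/, /ɹ/ → /ɹo/, /l/ → /lo/.

wodobovɪjoloɹolo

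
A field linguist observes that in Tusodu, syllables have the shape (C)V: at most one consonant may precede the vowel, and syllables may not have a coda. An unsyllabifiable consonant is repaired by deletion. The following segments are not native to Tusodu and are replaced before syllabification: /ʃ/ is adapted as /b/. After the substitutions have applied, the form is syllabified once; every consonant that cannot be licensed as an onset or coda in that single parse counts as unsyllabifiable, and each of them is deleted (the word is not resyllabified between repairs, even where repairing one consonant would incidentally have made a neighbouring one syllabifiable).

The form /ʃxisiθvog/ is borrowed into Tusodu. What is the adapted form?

xisivo

Substitution: /ʃ/ → /b/, giving /bxisiθvog/.
Under (C)V, the unsyllabifiable consonants are /b/, /θ/, /g/ (no codas are permitted; onsets are limited to one consonant).
Each unlicensed consonant is deleted: /b/, /θ/, /g/.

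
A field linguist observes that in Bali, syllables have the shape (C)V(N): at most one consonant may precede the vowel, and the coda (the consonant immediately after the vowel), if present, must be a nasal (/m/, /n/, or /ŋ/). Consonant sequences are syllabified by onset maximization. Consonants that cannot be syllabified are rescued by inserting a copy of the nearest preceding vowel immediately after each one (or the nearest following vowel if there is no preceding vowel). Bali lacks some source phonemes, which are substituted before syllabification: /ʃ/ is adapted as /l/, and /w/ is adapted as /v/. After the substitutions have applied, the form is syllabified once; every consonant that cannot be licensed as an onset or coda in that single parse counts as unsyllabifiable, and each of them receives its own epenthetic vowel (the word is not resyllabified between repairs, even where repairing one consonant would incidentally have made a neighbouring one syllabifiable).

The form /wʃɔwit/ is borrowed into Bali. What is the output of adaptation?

vɔlɔviti

Substitution: /w/ → /v/, /ʃ/ → /l/, giving /vlɔvit/.
Under (C)V(N), the unsyllabifiable consonants are /v/, /t/ (only a nasal (/m/, /n/, or /ŋ/) is licensed in coda position; onsets are limited to one consonant).
Each unlicensed consonant becomes the onset of a new syllable: /v/ → /vɔ/, /t/ → /ti/.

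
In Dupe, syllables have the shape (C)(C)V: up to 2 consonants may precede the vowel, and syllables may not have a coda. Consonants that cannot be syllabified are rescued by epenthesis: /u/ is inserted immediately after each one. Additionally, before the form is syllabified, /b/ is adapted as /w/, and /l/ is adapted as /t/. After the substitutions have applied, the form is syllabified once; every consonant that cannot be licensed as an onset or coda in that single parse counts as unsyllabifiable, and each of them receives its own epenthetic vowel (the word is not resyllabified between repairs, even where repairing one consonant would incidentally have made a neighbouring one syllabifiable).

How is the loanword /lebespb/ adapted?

Substitution: /l/ → /t/, /b/ → /w/, giving /tewespw/.
The consonants /s/, /p/, /w/ cannot be parsed into a legal (C)(C)V syllable (no codas are permitted; onsets may contain at most 2 consonants).
Each unlicensed consonant becomes the onset of a new syllable: /s/ → /su/, /p/ → /pu/, /w/ → /wu/.

tewesupuwu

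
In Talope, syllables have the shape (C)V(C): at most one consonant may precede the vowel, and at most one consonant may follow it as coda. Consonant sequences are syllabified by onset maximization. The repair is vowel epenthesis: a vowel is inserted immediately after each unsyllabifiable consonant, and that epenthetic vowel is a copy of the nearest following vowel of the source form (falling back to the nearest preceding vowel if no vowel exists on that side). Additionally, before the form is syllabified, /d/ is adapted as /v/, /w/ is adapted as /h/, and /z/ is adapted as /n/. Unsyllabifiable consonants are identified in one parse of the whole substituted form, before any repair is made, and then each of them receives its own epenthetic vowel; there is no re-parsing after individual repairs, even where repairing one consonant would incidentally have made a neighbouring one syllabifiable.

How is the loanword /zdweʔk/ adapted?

neveheʔke

Substitution: /z/ → /n/, /d/ → /v/, /w/ → /h/, giving /nvheʔk/.
Under (C)V(C), the unsyllabifiable consonants are /n/, /v/, /k/ (at most one coda consonant is licensed; onsets are limited to one consonant).
Epenthesis after each stranded consonant: /n/ → /ne/, /v/ → /ve/, /k/ → /ke/.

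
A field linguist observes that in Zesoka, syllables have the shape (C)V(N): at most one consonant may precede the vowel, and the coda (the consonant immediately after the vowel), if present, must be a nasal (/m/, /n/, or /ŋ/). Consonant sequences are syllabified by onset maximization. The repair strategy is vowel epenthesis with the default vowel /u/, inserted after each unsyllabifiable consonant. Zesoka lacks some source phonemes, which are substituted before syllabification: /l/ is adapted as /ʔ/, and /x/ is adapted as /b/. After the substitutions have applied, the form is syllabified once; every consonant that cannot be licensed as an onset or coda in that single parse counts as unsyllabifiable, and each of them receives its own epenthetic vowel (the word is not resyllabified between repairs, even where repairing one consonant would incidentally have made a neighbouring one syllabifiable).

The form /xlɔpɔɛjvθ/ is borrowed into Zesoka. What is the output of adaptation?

buʔɔpɔɛjuvuθu

Substitution: /x/ → /b/, /l/ → /ʔ/, giving /bʔɔpɔɛjvθ/.
Under (C)V(N), the unsyllabifiable consonants are /b/, /j/, /v/, /θ/ (only a nasal (/m/, /n/, or /ŋ/) is licensed in coda position; onsets are limited to one consonant).
Epenthesis after each stranded consonant: /b/ → /bu/, /j/ → /ju/, /v/ → /vu/, /θ/ → /θu/.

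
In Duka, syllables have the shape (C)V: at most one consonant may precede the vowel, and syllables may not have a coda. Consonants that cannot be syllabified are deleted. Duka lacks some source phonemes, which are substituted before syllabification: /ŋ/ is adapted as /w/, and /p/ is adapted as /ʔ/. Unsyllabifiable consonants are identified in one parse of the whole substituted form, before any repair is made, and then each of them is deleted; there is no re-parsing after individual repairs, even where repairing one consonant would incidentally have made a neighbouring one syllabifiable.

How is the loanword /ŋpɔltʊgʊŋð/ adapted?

Substitution: /ŋ/ → /w/, /p/ → /ʔ/, giving /wʔɔltʊgʊwð/.
Under (C)V, the unsyllabifiable consonants are /w/, /l/, /w/, /ð/ (no codas are permitted; onsets are limited to one consonant).
Each unlicensed consonant is deleted: /w/, /l/, /w/, /ð/.

ʔɔtʊgʊ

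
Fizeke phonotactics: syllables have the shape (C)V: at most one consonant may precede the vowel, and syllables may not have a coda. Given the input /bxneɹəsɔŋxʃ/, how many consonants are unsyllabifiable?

Syllabifying with onset maximization leaves /b/, /x/, /ŋ/, /x/, /ʃ/ stranded (no codas are permitted; onsets are limited to one consonant).

5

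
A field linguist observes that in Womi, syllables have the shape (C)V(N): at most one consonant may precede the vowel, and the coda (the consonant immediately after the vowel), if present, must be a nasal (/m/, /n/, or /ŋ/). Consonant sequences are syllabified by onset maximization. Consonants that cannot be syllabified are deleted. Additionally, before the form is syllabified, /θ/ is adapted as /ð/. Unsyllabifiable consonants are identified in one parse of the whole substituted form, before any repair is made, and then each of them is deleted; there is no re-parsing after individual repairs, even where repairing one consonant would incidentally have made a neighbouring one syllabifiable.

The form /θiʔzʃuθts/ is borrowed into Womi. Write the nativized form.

ðiʃu

Substitution: /θ/ → /ð/, giving /ðiʔzʃuðts/.
Under (C)V(N), the unsyllabifiable consonants are /ʔ/, /z/, /ð/, /t/, /s/ (only a nasal (/m/, /n/, or /ŋ/) is licensed in coda position; onsets are limited to one consonant).
Deletion applies to /ʔ/, /z/, /ð/, /t/, /s/.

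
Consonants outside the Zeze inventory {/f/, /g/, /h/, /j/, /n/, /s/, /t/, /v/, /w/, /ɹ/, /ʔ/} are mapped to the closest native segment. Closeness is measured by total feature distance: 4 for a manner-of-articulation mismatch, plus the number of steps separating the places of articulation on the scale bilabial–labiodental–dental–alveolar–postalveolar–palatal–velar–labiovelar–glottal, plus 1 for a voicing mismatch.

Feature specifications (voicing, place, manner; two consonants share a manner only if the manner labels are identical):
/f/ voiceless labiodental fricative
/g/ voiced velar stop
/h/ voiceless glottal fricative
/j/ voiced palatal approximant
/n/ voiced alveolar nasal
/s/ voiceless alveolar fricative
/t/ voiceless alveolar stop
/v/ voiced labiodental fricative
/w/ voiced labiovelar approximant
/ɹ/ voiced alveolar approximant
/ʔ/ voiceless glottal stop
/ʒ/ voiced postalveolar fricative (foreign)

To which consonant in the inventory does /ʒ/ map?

s

/s/ is closest: same manner (fricative), place distance 1 (postalveolar→alveolar), voicing differs (+1); total 2. Next closest is /v/ at distance 3.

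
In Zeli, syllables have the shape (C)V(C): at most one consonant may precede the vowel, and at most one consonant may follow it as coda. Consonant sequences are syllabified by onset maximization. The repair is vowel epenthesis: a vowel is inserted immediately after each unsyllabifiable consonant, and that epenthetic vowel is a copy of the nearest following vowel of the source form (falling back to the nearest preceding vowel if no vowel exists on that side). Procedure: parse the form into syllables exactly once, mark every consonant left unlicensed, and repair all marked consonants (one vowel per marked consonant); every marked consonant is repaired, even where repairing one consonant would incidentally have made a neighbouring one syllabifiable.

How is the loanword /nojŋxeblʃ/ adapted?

nojŋexebleʃe

Under (C)V(C), the unsyllabifiable consonants are /ŋ/, /l/, /ʃ/ (at most one coda consonant is licensed; onsets are limited to one consonant).
Epenthesis after each stranded consonant: /ŋ/ → /ŋe/, /l/ → /le/, /ʃ/ → /ʃe/.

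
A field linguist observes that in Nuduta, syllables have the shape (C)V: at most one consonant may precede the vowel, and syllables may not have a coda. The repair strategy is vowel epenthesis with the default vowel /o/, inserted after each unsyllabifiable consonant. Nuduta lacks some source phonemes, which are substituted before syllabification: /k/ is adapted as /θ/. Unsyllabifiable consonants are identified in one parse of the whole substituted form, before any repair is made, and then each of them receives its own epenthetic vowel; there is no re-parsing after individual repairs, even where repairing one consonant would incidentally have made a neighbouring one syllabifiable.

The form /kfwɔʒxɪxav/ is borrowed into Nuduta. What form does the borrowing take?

Substitution: /k/ → /θ/, giving /θfwɔʒxɪxav/.
Under (C)V, the unsyllabifiable consonants are /θ/, /f/, /ʒ/, /v/ (no codas are permitted; onsets are limited to one consonant).
Inserting the epenthetic vowel yields /θ/ → /θo/, /f/ → /fo/, /ʒ/ → /ʒo/, /v/ → /vo/.

θofowɔʒoxɪxavo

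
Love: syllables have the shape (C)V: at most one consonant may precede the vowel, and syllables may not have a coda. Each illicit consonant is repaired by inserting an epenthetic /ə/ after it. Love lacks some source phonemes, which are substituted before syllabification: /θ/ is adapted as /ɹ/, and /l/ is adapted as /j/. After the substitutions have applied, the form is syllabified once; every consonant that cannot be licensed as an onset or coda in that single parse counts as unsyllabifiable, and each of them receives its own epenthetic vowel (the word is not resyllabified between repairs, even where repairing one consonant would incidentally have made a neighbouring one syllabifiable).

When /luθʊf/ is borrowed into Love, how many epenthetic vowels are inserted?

1

After substitution the input is /juɹʊf/.
The unsyllabifiable consonants are /f/; each receives one epenthetic vowel.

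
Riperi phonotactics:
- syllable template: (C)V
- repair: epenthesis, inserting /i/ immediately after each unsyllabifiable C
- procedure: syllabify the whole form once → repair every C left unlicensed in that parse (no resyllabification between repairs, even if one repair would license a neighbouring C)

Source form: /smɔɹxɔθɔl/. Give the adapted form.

Syllabifying with onset maximization leaves /s/, /ɹ/, /l/ stranded (no codas are permitted; onsets are limited to one consonant).
Inserting the epenthetic vowel yields /s/ → /si/, /ɹ/ → /ɹi/, /l/ → /li/.

simɔɹixɔθɔli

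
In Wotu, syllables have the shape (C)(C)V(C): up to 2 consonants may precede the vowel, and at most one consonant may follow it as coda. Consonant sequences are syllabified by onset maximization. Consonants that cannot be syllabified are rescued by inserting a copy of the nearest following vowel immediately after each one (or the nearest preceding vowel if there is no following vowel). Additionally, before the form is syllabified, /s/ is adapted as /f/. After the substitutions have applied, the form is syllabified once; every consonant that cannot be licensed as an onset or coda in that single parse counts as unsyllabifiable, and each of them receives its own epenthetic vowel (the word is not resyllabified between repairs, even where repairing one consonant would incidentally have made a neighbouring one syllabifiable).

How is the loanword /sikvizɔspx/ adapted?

Substitution: /s/ → /f/, giving /fikvizɔfpx/.
The consonants /p/, /x/ cannot be parsed into a legal (C)(C)V(C) syllable (at most one coda consonant is licensed; onsets may contain at most 2 consonants).
Inserting the epenthetic vowel yields /p/ → /pɔ/, /x/ → /xɔ/.

fikvizɔfpɔxɔ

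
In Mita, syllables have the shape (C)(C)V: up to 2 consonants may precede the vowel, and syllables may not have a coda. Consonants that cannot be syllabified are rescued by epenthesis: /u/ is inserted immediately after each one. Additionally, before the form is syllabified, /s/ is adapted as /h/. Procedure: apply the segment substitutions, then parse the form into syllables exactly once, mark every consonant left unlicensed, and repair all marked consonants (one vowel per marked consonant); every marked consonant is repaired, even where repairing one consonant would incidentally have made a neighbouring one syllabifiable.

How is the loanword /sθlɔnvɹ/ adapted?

huθlɔnuvuɹu

Substitution: /s/ → /h/, giving /hθlɔnvɹ/.
Syllabifying with onset maximization leaves /h/, /n/, /v/, /ɹ/ stranded (no codas are permitted; onsets may contain at most 2 consonants).
Inserting the epenthetic vowel yields /h/ → /hu/, /n/ → /nu/, /v/ → /vu/, /ɹ/ → /ɹu/.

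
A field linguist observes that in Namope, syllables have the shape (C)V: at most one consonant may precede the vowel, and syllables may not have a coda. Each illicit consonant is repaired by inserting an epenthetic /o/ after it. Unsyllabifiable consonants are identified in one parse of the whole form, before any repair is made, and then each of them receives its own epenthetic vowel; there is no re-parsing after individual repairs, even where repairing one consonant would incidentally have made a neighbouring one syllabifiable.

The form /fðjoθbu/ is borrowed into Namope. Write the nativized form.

Under (C)V, the unsyllabifiable consonants are /f/, /ð/, /θ/ (no codas are permitted; onsets are limited to one consonant).
Epenthesis after each stranded consonant: /f/ → /fo/, /ð/ → /ðo/, /θ/ → /θo/.

foðojoθobu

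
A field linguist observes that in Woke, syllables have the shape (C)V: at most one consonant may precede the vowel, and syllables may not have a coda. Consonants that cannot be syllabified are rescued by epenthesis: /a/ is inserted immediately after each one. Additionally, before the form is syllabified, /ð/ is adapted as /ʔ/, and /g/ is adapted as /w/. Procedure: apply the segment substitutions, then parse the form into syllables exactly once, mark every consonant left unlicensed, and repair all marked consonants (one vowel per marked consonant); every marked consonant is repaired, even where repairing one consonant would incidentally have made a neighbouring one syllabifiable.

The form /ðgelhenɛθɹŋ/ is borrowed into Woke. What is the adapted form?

ʔawelahenɛθaɹaŋa

Substitution: /ð/ → /ʔ/, /g/ → /w/, giving /ʔwelhenɛθɹŋ/.
The consonants /ʔ/, /l/, /θ/, /ɹ/, /ŋ/ cannot be parsed into a legal (C)V syllable (no codas are permitted; onsets are limited to one consonant).
Inserting the epenthetic vowel yields /ʔ/ → /ʔa/, /l/ → /la/, /θ/ → /θa/, /ɹ/ → /ɹa/, /ŋ/ → /ŋa/.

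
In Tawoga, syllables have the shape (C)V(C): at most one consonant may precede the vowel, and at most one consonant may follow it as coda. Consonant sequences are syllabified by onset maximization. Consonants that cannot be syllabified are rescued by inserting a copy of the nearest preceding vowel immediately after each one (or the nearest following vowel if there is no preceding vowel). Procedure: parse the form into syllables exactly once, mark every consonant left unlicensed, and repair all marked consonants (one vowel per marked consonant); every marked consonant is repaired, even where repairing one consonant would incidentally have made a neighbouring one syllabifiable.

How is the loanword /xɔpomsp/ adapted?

xɔpomsopo

The consonants /s/, /p/ cannot be parsed into a legal (C)V(C) syllable (at most one coda consonant is licensed; onsets are limited to one consonant).
Epenthesis after each stranded consonant: /s/ → /so/, /p/ → /po/.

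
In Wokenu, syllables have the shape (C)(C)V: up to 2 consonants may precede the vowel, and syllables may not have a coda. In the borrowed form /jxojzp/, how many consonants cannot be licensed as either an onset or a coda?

3

Under (C)(C)V, the unsyllabifiable consonants are /j/, /z/, /p/ (no codas are permitted; onsets may contain at most 2 consonants).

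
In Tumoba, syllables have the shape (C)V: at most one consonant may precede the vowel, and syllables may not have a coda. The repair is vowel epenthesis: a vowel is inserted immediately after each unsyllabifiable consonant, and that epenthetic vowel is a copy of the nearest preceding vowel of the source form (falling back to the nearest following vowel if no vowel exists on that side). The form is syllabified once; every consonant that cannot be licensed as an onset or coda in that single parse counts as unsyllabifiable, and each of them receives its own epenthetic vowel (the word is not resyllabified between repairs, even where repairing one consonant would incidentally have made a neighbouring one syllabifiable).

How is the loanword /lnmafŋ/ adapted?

lanamafaŋa

Syllabifying with onset maximization leaves /l/, /n/, /f/, /ŋ/ stranded (no codas are permitted; onsets are limited to one consonant).
Inserting the epenthetic vowel yields /l/ → /la/, /n/ → /na/, /f/ → /fa/, /ŋ/ → /ŋa/.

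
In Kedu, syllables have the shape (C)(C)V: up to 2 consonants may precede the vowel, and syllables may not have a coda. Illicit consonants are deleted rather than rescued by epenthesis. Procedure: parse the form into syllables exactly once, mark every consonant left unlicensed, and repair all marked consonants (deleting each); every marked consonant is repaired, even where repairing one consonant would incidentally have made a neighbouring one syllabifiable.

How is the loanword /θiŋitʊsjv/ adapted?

θiŋitʊ

The consonants /s/, /j/, /v/ cannot be parsed into a legal (C)(C)V syllable (no codas are permitted; onsets may contain at most 2 consonants).
Each unlicensed consonant is deleted: /s/, /j/, /v/.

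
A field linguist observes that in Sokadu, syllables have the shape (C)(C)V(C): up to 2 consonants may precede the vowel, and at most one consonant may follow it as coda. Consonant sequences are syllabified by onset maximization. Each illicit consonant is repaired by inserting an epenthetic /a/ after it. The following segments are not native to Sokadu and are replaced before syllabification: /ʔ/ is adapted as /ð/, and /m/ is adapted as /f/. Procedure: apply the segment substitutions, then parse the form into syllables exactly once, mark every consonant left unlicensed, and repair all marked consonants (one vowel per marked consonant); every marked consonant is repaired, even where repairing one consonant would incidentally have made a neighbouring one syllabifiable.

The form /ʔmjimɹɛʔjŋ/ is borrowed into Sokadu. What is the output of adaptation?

Substitution: /ʔ/ → /ð/, /m/ → /f/, giving /ðfjifɹɛðjŋ/.
Syllabifying with onset maximization leaves /ð/, /j/, /ŋ/ stranded (at most one coda consonant is licensed; onsets may contain at most 2 consonants).
Epenthesis after each stranded consonant: /ð/ → /ða/, /j/ → /ja/, /ŋ/ → /ŋa/.

ðafjifɹɛðjaŋa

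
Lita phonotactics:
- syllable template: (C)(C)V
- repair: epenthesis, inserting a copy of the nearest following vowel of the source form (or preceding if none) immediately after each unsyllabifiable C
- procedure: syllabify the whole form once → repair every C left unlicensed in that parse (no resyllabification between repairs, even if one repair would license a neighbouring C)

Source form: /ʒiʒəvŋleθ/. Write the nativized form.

ʒiʒəveŋleθe

Under (C)(C)V, the unsyllabifiable consonants are /v/, /θ/ (no codas are permitted; onsets may contain at most 2 consonants).
Epenthesis after each stranded consonant: /v/ → /ve/, /θ/ → /θe/.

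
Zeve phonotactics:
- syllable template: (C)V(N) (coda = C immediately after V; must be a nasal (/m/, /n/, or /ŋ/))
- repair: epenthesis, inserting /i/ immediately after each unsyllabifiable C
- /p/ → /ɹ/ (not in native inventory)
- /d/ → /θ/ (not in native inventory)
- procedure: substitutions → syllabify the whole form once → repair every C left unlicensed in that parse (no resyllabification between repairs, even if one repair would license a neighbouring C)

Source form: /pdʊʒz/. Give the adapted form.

Substitution: /p/ → /ɹ/, /d/ → /θ/, giving /ɹθʊʒz/.
Syllabifying with onset maximization leaves /ɹ/, /ʒ/, /z/ stranded (only a nasal (/m/, /n/, or /ŋ/) is licensed in coda position; onsets are limited to one consonant).
Epenthesis after each stranded consonant: /ɹ/ → /ɹi/, /ʒ/ → /ʒi/, /z/ → /zi/.

ɹiθʊʒizi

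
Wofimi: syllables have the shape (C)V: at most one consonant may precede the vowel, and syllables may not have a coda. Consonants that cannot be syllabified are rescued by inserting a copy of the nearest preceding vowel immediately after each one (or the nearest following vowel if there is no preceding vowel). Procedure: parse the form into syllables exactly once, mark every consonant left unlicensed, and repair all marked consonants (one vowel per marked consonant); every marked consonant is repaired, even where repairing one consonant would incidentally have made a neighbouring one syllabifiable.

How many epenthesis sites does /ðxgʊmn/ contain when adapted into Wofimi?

4

The unsyllabifiable consonants are /ð/, /x/, /m/, /n/; each receives one epenthetic vowel.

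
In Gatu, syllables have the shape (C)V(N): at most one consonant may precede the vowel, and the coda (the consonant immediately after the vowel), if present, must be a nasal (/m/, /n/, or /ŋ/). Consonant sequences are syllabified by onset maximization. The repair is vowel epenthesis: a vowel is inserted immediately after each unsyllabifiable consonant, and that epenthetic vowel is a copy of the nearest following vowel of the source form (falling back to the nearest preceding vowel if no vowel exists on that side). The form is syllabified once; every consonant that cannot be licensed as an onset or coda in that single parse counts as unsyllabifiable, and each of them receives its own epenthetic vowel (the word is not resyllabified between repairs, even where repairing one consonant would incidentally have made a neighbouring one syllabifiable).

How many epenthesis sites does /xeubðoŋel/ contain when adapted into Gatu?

2

The unsyllabifiable consonants are /b/, /l/; each receives one epenthetic vowel.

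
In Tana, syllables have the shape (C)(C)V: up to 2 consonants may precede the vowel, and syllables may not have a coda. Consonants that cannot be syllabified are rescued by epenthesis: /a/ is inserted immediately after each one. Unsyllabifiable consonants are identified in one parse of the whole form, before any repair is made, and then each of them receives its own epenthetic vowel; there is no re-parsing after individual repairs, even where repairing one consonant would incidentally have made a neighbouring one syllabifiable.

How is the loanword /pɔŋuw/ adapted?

Under (C)(C)V, the unsyllabifiable consonants are /w/ (no codas are permitted; onsets may contain at most 2 consonants).
Epenthesis after each stranded consonant: /w/ → /wa/.

pɔŋuwa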